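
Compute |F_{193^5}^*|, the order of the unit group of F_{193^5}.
|F_{193^5}^*| = 267785184192

F_{193^5} has 193^5 = 267785184193 elements; its multiplicative group consists of all nonzero elements, so |F_{193^5}^*| = 267785184193 - 1 = 267785184192. (It is cyclic since any finite subgroup of the multiplicative group of a field is cyclic.)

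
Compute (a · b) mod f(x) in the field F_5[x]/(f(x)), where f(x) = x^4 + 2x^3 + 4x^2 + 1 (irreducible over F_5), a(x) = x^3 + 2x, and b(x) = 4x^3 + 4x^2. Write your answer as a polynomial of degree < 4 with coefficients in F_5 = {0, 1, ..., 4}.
a · b ≡ 4x^3 + x^2 + 4x (mod f(x))

Multiply in F_5[x]: a(x)·b(x) = (x^3 + 2x)·(4x^3 + 4x^2) = 4x^6 + 4x^5 + 3x^4 + 3x^3. This has degree ≥ 4, so divide by f(x) over F_5: 4x^6 + 4x^5 + 3x^4 + 3x^3 = (4x^2 + x)·(x^4 + 2x^3 + 4x^2 + 1) + (4x^3 + x^2 + 4x). Hence a·b ≡ 4x^3 + x^2 + 4x (mod f). (F_5[x]/(f) is a field with 5^4 = 625 elements since f is irreducible of degree 4.)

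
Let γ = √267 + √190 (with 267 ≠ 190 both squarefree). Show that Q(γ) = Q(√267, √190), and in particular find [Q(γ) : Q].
[Q(γ) : Q] = 4 (equivalently, Q(γ) = Q(√267, √190))

Obviously Q(γ) ⊆ Q(√267, √190), and [Q(√267, √190):Q] = 4 (since 267, 190 are distinct squarefree integers > 1 with 50730 not a perfect square). To show equality we compute the minimal polynomial of γ. From γ = √267 + √190: γ^2 = 267 + 2√(50730) + 190 = 457 + 2√(50730), so γ^2 - 457 = 2√(50730); squaring, (γ^2 - 457)^2 = 4·50730, i.e. γ^4 - 914γ^2 + 208849 - 202920 = 0, i.e. γ^4 - 914γ^2 + 5929 = 0. So γ is a root of x^4 - 914x^2 + 5929. This polynomial is irreducible over Q: it has no rational root (each ±√267 ± √190 is irrational), and any factorization into two quadratics over Q would force √(50730) ∈ Q (pairing opposite roots) or √267, √190 ∈ Q (other pairings), all impossible. Hence [Q(γ):Q] = 4 = [Q(√267, √190):Q], so Q(γ) = Q(√267, √190).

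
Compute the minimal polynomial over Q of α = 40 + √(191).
m_α(x) = x^2 - 80x + 1409

From α - 40 = √(191), squaring gives (α - 40)^2 = 191, i.e. α^2 - 80α + 1600 = 191, so α^2 - 80α + 1409 = 0. The discriminant of x^2 - 80x + 1409 is (-80)^2 - 4·(1409) = 6400 - 5636 = 764, and 4·(191) is not a perfect square in Q since 191 is squarefree and ≠ 1. Hence x^2 - 80x + 1409 is irreducible over Q and is the minimal polynomial of α.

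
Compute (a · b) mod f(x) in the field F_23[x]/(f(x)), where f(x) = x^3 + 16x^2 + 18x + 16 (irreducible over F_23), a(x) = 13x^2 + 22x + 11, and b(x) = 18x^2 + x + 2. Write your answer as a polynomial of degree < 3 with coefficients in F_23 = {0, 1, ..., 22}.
a · b ≡ 13x^2 + 14x + 22 (mod f(x))

Multiply in F_23[x]: a(x)·b(x) = (13x^2 + 22x + 11)·(18x^2 + x + 2) = 4x^4 + 18x^3 + 16x^2 + 9x + 22. This has degree ≥ 3, so divide by f(x) over F_23: 4x^4 + 18x^3 + 16x^2 + 9x + 22 = (4x)·(x^3 + 16x^2 + 18x + 16) + (13x^2 + 14x + 22). Hence a·b ≡ 13x^2 + 14x + 22 (mod f). (F_23[x]/(f) is a field with 23^3 = 12167 elements since f is irreducible of degree 3.)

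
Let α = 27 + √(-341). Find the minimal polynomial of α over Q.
m_α(x) = x^2 - 54x + 1070

From α - 27 = √(-341), squaring gives (α - 27)^2 = -341, i.e. α^2 - 54α + 729 = -341, so α^2 - 54α + 1070 = 0. The discriminant of x^2 - 54x + 1070 is (-54)^2 - 4·(1070) = 2916 - 4280 = -1364, and 4·(-341) is not a perfect square in Q since -341 is squarefree and ≠ 1. Hence x^2 - 54x + 1070 is irreducible over Q and is the minimal polynomial of α.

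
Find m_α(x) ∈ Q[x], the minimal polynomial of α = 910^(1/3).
m_α(x) = x^3 - 910

α satisfies α^3 = 910, so x^3 - 910 annihilates α. By the rational root test, a rational root p/q (in lowest terms) of x^3 - 910 would satisfy p^3 = 910 q^3, forcing q = 1 and p^3 = 910; but 910 is not a perfect cube, contradiction. A monic cubic over Q with no rational root is irreducible (any nontrivial factorization would include a linear factor). Hence x^3 - 910 is the minimal polynomial of α, and in particular [Q(α):Q] = 3.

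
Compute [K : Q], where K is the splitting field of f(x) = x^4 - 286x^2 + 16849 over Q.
[K : Q] = 4

Solving the quadratic in x^2: x^2 = (286 ± √(286^2 - 4·16849))/2 = (286 ± √14400)/2 = (286 ± 120)/2, giving x^2 = 83 or x^2 = 203. So f(x) = (x^2 - 83)(x^2 - 203) and the roots of f are ±√83, ±√203. Hence the splitting field is K = Q(√83, √203). Since 83 and 203 are distinct squarefree integers > 1, their product 16849 is not a perfect square, so √203 ∉ Q(√83). By the tower law [K:Q] = [Q(√83,√203):Q(√83)] · [Q(√83):Q] = 2 · 2 = 4.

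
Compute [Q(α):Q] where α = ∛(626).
[Q(α):Q] = 3

The minimal polynomial of α is x^3 - 626, irreducible over Q since 626 is not a perfect cube (so x^3 - 626 has no rational root). Hence [Q(α):Q] = deg(m_α) = 3.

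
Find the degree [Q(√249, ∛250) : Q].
[Q(√249, ∛250) : Q] = 6

Let L = Q(√249, ∛250). Since Q(√249) ⊂ L and [Q(√249):Q] = 2, the tower law gives 2 | [L:Q]. Likewise Q(∛250) ⊂ L with [Q(∛250):Q] = 3 (because 250 is not a perfect cube), so 3 | [L:Q]. As gcd(2,3) = 1, [L:Q] is divisible by 6. Conversely L is generated over Q by √249 and ∛250, so [L:Q] ≤ 2·3 = 6. Therefore [Q(√249, ∛250) : Q] = 6.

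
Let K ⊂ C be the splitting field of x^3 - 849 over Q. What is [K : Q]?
[K : Q] = 6

The roots of x^3 - 849 are ∛849, ω∛849, ω^2∛849 where ω = e^(2πi/3) is a primitive cube root of unity, so K = Q(∛849, ω). Now [Q(∛849):Q] = 3 (since 849 is not a perfect cube, x^3 - 849 is irreducible) and [Q(ω):Q] = 2. Both 2 and 3 divide [K:Q], and [K:Q] ≤ 3·2 = 6, so [K:Q] = 6. (Equivalently: Q(∛849) ⊂ R but ω ∉ R, so [K : Q(∛849)] = 2.)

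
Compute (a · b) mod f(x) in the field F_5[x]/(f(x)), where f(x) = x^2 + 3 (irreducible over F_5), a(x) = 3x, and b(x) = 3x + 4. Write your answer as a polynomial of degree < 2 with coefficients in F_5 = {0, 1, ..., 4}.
a · b ≡ 2x + 3 (mod f(x))

Multiply in F_5[x]: a(x)·b(x) = (3x)·(3x + 4) = 4x^2 + 2x. This has degree ≥ 2, so divide by f(x) over F_5: 4x^2 + 2x = (4)·(x^2 + 3) + (2x + 3). Hence a·b ≡ 2x + 3 (mod f). (F_5[x]/(f) is a field with 5^2 = 25 elements since f is irreducible of degree 2.)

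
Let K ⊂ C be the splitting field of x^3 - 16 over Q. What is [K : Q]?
[K : Q] = 6

The roots of x^3 - 16 are ∛16, ω∛16, ω^2∛16 where ω = e^(2πi/3) is a primitive cube root of unity, so K = Q(∛16, ω). Now [Q(∛16):Q] = 3 (since 16 is not a perfect cube, x^3 - 16 is irreducible) and [Q(ω):Q] = 2. Both 2 and 3 divide [K:Q], and [K:Q] ≤ 3·2 = 6, so [K:Q] = 6. (Equivalently: Q(∛16) ⊂ R but ω ∉ R, so [K : Q(∛16)] = 2.)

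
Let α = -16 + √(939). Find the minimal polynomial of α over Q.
m_α(x) = x^2 + 32x - 683

From α + 16 = √(939), squaring gives (α + 16)^2 = 939, i.e. α^2 + 32α + 256 = 939, so α^2 + 32α - 683 = 0. The discriminant of x^2 + 32x - 683 is (32)^2 - 4·(-683) = 1024 + 2732 = 3756, and 4·(939) is not a perfect square in Q since 939 is squarefree and ≠ 1. Hence x^2 + 32x - 683 is irreducible over Q and is the minimal polynomial of α.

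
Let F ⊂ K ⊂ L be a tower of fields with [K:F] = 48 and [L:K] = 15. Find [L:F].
[L:F] = 720

The tower law says that for any tower of field extensions F ⊂ K ⊂ L with finite degrees, [L:F] = [L:K] · [K:F]. Here this gives [L:F] = 15 · 48 = 720.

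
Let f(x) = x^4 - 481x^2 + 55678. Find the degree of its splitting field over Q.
[K : Q] = 4

Solving the quadratic in x^2: x^2 = (481 ± √(481^2 - 4·55678))/2 = (481 ± √8649)/2 = (481 ± 93)/2, giving x^2 = 287 or x^2 = 194. So f(x) = (x^2 - 287)(x^2 - 194) and the roots of f are ±√287, ±√194. Hence the splitting field is K = Q(√287, √194). Since 287 and 194 are distinct squarefree integers > 1, their product 55678 is not a perfect square, so √194 ∉ Q(√287). By the tower law [K:Q] = [Q(√287,√194):Q(√287)] · [Q(√287):Q] = 2 · 2 = 4.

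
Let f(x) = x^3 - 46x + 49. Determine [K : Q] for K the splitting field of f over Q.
[K : Q] = 6

By the rational root test, any rational root of the monic integer polynomial f(x) = x^3 - 46x + 49 must be an integer dividing the constant term 49, i.e. one of ±{1, 7, 49}. Evaluating: f(1) = 4, f(-1) = 94, f(7) = 70, f(-7) = 28, f(49) = 115444, f(-49) = -115346; none is 0, so f has no rational root and is therefore irreducible over Q (a cubic with no linear factor over a field is irreducible). For an irreducible cubic, the Galois group is A_3 or S_3 according as the discriminant disc(f) = -4a^3 - 27b^2 = -4·(-46)^3 - 27·(49)^2 = 324517 is or is not a square in Q. Here disc(f) = 324517 is not a perfect square in Q, so the Galois group of f over Q is not contained in A_3 and must be all of S_3. The splitting field has degree |S_3| = 6 over Q, so [K : Q] = 6.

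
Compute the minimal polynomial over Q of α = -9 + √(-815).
m_α(x) = x^2 + 18x + 896

From α + 9 = √(-815), squaring gives (α + 9)^2 = -815, i.e. α^2 + 18α + 81 = -815, so α^2 + 18α + 896 = 0. The discriminant of x^2 + 18x + 896 is (18)^2 - 4·(896) = 324 - 3584 = -3260, and 4·(-815) is not a perfect square in Q since -815 is squarefree and ≠ 1. Hence x^2 + 18x + 896 is irreducible over Q and is the minimal polynomial of α.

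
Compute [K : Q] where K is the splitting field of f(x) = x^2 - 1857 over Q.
[K : Q] = 2

f(x) = x^2 - 1857 factors as (x - √1857)(x + √1857). The splitting field is K = Q(√1857). Since 1857 is squarefree and > 1, it is not a perfect square, so x^2 - 1857 is irreducible over Q and [Q(√1857) : Q] = 2. Hence [K : Q] = 2.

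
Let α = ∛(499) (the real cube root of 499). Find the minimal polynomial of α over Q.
m_α(x) = x^3 - 499

α satisfies α^3 = 499, so x^3 - 499 annihilates α. By the rational root test, a rational root p/q (in lowest terms) of x^3 - 499 would satisfy p^3 = 499 q^3, forcing q = 1 and p^3 = 499; but 499 is not a perfect cube, contradiction. A monic cubic over Q with no rational root is irreducible (any nontrivial factorization would include a linear factor). Hence x^3 - 499 is the minimal polynomial of α, and in particular [Q(α):Q] = 3.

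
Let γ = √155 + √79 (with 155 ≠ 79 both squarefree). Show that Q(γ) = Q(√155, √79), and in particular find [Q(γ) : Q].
[Q(γ) : Q] = 4 (equivalently, Q(γ) = Q(√155, √79))

Obviously Q(γ) ⊆ Q(√155, √79), and [Q(√155, √79):Q] = 4 (since 155, 79 are distinct squarefree integers > 1 with 12245 not a perfect square). To show equality we compute the minimal polynomial of γ. From γ = √155 + √79: γ^2 = 155 + 2√(12245) + 79 = 234 + 2√(12245), so γ^2 - 234 = 2√(12245); squaring, (γ^2 - 234)^2 = 4·12245, i.e. γ^4 - 468γ^2 + 54756 - 48980 = 0, i.e. γ^4 - 468γ^2 + 5776 = 0. So γ is a root of x^4 - 468x^2 + 5776. This polynomial is irreducible over Q: it has no rational root (each ±√155 ± √79 is irrational), and any factorization into two quadratics over Q would force √(12245) ∈ Q (pairing opposite roots) or √155, √79 ∈ Q (other pairings), all impossible. Hence [Q(γ):Q] = 4 = [Q(√155, √79):Q], so Q(γ) = Q(√155, √79).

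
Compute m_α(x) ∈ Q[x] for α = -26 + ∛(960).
m_α(x) = x^3 + 78x^2 + 2028x + 16616

Set β = α + 26 = ∛(960), so β^3 = 960. Then (α + 26)^3 - 960 = 0, i.e. α is a root of g(x) = (x + 26)^3 - 960 = x^3 + 78x^2 + 2028x + 16616. Since g(x) = h(x + 26) where h(x) = x^3 - 960, and h is irreducible over Q (because 960 is not a perfect cube, so h has no rational root, and a monic cubic with no rational root is irreducible), g is also irreducible (irreducibility is preserved under the substitution x → x + 26). Hence m_α(x) = x^3 + 78x^2 + 2028x + 16616.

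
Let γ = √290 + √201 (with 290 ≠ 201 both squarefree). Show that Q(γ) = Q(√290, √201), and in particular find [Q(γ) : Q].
[Q(γ) : Q] = 4 (equivalently, Q(γ) = Q(√290, √201))

Obviously Q(γ) ⊆ Q(√290, √201), and [Q(√290, √201):Q] = 4 (since 290, 201 are distinct squarefree integers > 1 with 58290 not a perfect square). To show equality we compute the minimal polynomial of γ. From γ = √290 + √201: γ^2 = 290 + 2√(58290) + 201 = 491 + 2√(58290), so γ^2 - 491 = 2√(58290); squaring, (γ^2 - 491)^2 = 4·58290, i.e. γ^4 - 982γ^2 + 241081 - 233160 = 0, i.e. γ^4 - 982γ^2 + 7921 = 0. So γ is a root of x^4 - 982x^2 + 7921. This polynomial is irreducible over Q: it has no rational root (each ±√290 ± √201 is irrational), and any factorization into two quadratics over Q would force √(58290) ∈ Q (pairing opposite roots) or √290, √201 ∈ Q (other pairings), all impossible. Hence [Q(γ):Q] = 4 = [Q(√290, √201):Q], so Q(γ) = Q(√290, √201).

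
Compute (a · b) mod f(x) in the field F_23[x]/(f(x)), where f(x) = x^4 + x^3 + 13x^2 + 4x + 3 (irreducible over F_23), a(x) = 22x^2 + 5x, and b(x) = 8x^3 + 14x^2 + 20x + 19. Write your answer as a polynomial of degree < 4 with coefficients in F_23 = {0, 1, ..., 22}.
a · b ≡ 5x^3 + 16x^2 + 6x + 13 (mod f(x))

Multiply in F_23[x]: a(x)·b(x) = (22x^2 + 5x)·(8x^3 + 14x^2 + 20x + 19) = 15x^5 + 3x^4 + 4x^3 + 12x^2 + 3x. This has degree ≥ 4, so divide by f(x) over F_23: 15x^5 + 3x^4 + 4x^3 + 12x^2 + 3x = (15x + 11)·(x^4 + x^3 + 13x^2 + 4x + 3) + (5x^3 + 16x^2 + 6x + 13). Hence a·b ≡ 5x^3 + 16x^2 + 6x + 13 (mod f). (F_23[x]/(f) is a field with 23^4 = 279841 elements since f is irreducible of degree 4.)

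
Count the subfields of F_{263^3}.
F_{263^3} has 2 subfields

The subfields of F_{p^n} are exactly the fields F_{p^d} for d | n (each is the fixed field of the unique index-d subgroup of Gal(F_{p^n}/F_p) ≅ Z/nZ). The divisors of n = 3 are {1, 3}, giving 2 subfields: F_{263^1}, F_{263^3}.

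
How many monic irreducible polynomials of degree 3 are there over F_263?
There are 6063728 monic irreducible polynomials of degree 3 over F_263

Each element of F_{263^3} that lies in no proper subfield is a root of exactly one monic irreducible of degree 3 over F_263, and each such polynomial has 3 distinct roots in F_{263^3}. By Möbius inversion the count is N_263(3) = (1/3) Σ_{d|3} μ(3/d) · 263^d = (1/3)(μ(3)·263^1 + μ(1)·263^3) = 18191184/3 = 6063728.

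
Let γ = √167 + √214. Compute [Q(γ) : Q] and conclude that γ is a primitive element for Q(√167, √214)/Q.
[Q(γ) : Q] = 4 (equivalently, Q(γ) = Q(√167, √214))

Obviously Q(γ) ⊆ Q(√167, √214), and [Q(√167, √214):Q] = 4 (since 167, 214 are distinct squarefree integers > 1 with 35738 not a perfect square). To show equality we compute the minimal polynomial of γ. From γ = √167 + √214: γ^2 = 167 + 2√(35738) + 214 = 381 + 2√(35738), so γ^2 - 381 = 2√(35738); squaring, (γ^2 - 381)^2 = 4·35738, i.e. γ^4 - 762γ^2 + 145161 - 142952 = 0, i.e. γ^4 - 762γ^2 + 2209 = 0. So γ is a root of x^4 - 762x^2 + 2209. This polynomial is irreducible over Q: it has no rational root (each ±√167 ± √214 is irrational), and any factorization into two quadratics over Q would force √(35738) ∈ Q (pairing opposite roots) or √167, √214 ∈ Q (other pairings), all impossible. Hence [Q(γ):Q] = 4 = [Q(√167, √214):Q], so Q(γ) = Q(√167, √214).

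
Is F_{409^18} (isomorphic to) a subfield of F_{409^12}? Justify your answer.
No: F_{409^18} is not a subfield of F_{409^12}

F_{p^m} embeds in F_{p^n} iff m | n. Here 18 ∤ 12 (since 12 = 0·18 + 12 with remainder 12 ≠ 0), so F_{409^18} is not a subfield of F_{409^12}. Equivalently: if it were, the tower law would give 18 = [F_{409^18}:F_409] dividing [F_{409^12}:F_409] = 12, contradiction.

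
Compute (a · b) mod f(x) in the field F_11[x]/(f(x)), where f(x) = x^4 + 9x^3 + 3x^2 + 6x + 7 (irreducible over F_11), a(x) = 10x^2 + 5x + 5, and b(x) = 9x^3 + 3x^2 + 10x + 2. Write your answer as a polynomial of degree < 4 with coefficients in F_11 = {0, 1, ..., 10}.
a · b ≡ 4x^3 + x^2 + x + 7 (mod f(x))

Multiply in F_11[x]: a(x)·b(x) = (10x^2 + 5x + 5)·(9x^3 + 3x^2 + 10x + 2) = 2x^5 + 9x^4 + 6x^3 + 8x^2 + 5x + 10. This has degree ≥ 4, so divide by f(x) over F_11: 2x^5 + 9x^4 + 6x^3 + 8x^2 + 5x + 10 = (2x + 2)·(x^4 + 9x^3 + 3x^2 + 6x + 7) + (4x^3 + x^2 + x + 7). Hence a·b ≡ 4x^3 + x^2 + x + 7 (mod f). (F_11[x]/(f) is a field with 11^4 = 14641 elements since f is irreducible of degree 4.)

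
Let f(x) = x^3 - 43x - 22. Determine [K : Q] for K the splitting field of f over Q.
[K : Q] = 6

By the rational root test, any rational root of the monic integer polynomial f(x) = x^3 - 43x - 22 must be an integer dividing the constant term -22, i.e. one of ±{1, 2, 11, 22}. Evaluating: f(1) = -64, f(-1) = 20, f(2) = -100, f(-2) = 56, f(11) = 836, f(-11) = -880, f(22) = 9680, f(-22) = -9724; none is 0, so f has no rational root and is therefore irreducible over Q (a cubic with no linear factor over a field is irreducible). For an irreducible cubic, the Galois group is A_3 or S_3 according as the discriminant disc(f) = -4a^3 - 27b^2 = -4·(-43)^3 - 27·(-22)^2 = 304960 is or is not a square in Q. Here disc(f) = 304960 is not a perfect square in Q, so the Galois group of f over Q is not contained in A_3 and must be all of S_3. The splitting field has degree |S_3| = 6 over Q, so [K : Q] = 6.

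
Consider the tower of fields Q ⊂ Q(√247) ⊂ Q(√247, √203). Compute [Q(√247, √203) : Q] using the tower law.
[Q(√247, √203) : Q] = 4

[Q(√247):Q] = 2 (min poly x^2 - 247, irreducible since 247 is squarefree > 1). For the top step, suppose √203 ∈ Q(√247), say √203 = c + d√247 with c, d ∈ Q. Squaring: 203 = c^2 + 247d^2 + 2cd√247. Since √247 ∉ Q this forces 2cd = 0. If d = 0 then √203 = c ∈ Q, contradicting 203 squarefree > 1. If c = 0 then 203 = 247d^2, so 247·203 = (247d)^2 is a perfect square in Q — but 247·203 = 50141 is not a perfect square (since 247 and 203 are distinct squarefree integers). Contradiction. Hence √203 ∉ Q(√247), so x^2 - 203 stays irreducible over Q(√247) and [Q(√247, √203) : Q(√247)] = 2. By the tower law, [Q(√247, √203) : Q] = 2 · 2 = 4.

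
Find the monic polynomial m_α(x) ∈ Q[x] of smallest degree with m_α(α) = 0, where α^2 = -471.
m_α(x) = x^2 + 471

α satisfies α^2 + 471 = 0, so x^2 + 471 annihilates α. Since d = -471 is squarefree and ≠ 1, it is not a perfect square in Q, so x^2 + 471 has no rational root and is therefore irreducible over Q (a degree-2 polynomial over a field is irreducible iff it has no root). Hence m_α(x) = x^2 + 471.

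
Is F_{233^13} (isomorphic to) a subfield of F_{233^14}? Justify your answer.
No: F_{233^13} is not a subfield of F_{233^14}

F_{p^m} embeds in F_{p^n} iff m | n. Here 13 ∤ 14 (since 14 = 1·13 + 1 with remainder 1 ≠ 0), so F_{233^13} is not a subfield of F_{233^14}. Equivalently: if it were, the tower law would give 13 = [F_{233^13}:F_233] dividing [F_{233^14}:F_233] = 14, contradiction.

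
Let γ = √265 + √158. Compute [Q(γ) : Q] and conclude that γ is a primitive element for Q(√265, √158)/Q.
[Q(γ) : Q] = 4 (equivalently, Q(γ) = Q(√265, √158))

Obviously Q(γ) ⊆ Q(√265, √158), and [Q(√265, √158):Q] = 4 (since 265, 158 are distinct squarefree integers > 1 with 41870 not a perfect square). To show equality we compute the minimal polynomial of γ. From γ = √265 + √158: γ^2 = 265 + 2√(41870) + 158 = 423 + 2√(41870), so γ^2 - 423 = 2√(41870); squaring, (γ^2 - 423)^2 = 4·41870, i.e. γ^4 - 846γ^2 + 178929 - 167480 = 0, i.e. γ^4 - 846γ^2 + 11449 = 0. So γ is a root of x^4 - 846x^2 + 11449. This polynomial is irreducible over Q: it has no rational root (each ±√265 ± √158 is irrational), and any factorization into two quadratics over Q would force √(41870) ∈ Q (pairing opposite roots) or √265, √158 ∈ Q (other pairings), all impossible. Hence [Q(γ):Q] = 4 = [Q(√265, √158):Q], so Q(γ) = Q(√265, √158).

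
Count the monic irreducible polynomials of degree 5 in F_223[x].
There are 110294615424 monic irreducible polynomials of degree 5 over F_223

Each element of F_{223^5} that lies in no proper subfield is a root of exactly one monic irreducible of degree 5 over F_223, and each such polynomial has 5 distinct roots in F_{223^5}. By Möbius inversion the count is N_223(5) = (1/5) Σ_{d|5} μ(5/d) · 223^d = (1/5)(μ(5)·223^1 + μ(1)·223^5) = 551473077120/5 = 110294615424.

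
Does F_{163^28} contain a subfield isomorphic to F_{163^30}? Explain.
No: F_{163^30} is not a subfield of F_{163^28}

F_{p^m} embeds in F_{p^n} iff m | n. Here 30 ∤ 28 (since 28 = 0·30 + 28 with remainder 28 ≠ 0), so F_{163^30} is not a subfield of F_{163^28}. Equivalently: if it were, the tower law would give 30 = [F_{163^30}:F_163] dividing [F_{163^28}:F_163] = 28, contradiction.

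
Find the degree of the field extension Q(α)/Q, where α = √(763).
[Q(α):Q] = 2

[Q(α):Q] equals the degree of the minimal polynomial of α. Here α^2 = 763 and x^2 - 763 is irreducible (d = 763 is squarefree, ≠ 1, hence not a square), so deg(m_α) = 2. Thus [Q(α):Q] = 2.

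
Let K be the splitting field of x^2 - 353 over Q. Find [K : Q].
[K : Q] = 2

f(x) = x^2 - 353 factors as (x - √353)(x + √353). The splitting field is K = Q(√353). Since 353 is squarefree and > 1, it is not a perfect square, so x^2 - 353 is irreducible over Q and [Q(√353) : Q] = 2. Hence [K : Q] = 2.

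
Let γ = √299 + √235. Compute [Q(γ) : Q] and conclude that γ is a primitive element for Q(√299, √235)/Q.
[Q(γ) : Q] = 4 (equivalently, Q(γ) = Q(√299, √235))

Obviously Q(γ) ⊆ Q(√299, √235), and [Q(√299, √235):Q] = 4 (since 299, 235 are distinct squarefree integers > 1 with 70265 not a perfect square). To show equality we compute the minimal polynomial of γ. From γ = √299 + √235: γ^2 = 299 + 2√(70265) + 235 = 534 + 2√(70265), so γ^2 - 534 = 2√(70265); squaring, (γ^2 - 534)^2 = 4·70265, i.e. γ^4 - 1068γ^2 + 285156 - 281060 = 0, i.e. γ^4 - 1068γ^2 + 4096 = 0. So γ is a root of x^4 - 1068x^2 + 4096. This polynomial is irreducible over Q: it has no rational root (each ±√299 ± √235 is irrational), and any factorization into two quadratics over Q would force √(70265) ∈ Q (pairing opposite roots) or √299, √235 ∈ Q (other pairings), all impossible. Hence [Q(γ):Q] = 4 = [Q(√299, √235):Q], so Q(γ) = Q(√299, √235).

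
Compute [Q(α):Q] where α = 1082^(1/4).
[Q(α):Q] = 4

α is a root of x^4 - 1082. By Eisenstein's criterion at the prime p = 2 (which divides the constant term 1082 but p^2 = 4 does not, since 1082 is squarefree), x^4 - 1082 is irreducible over Q. Hence [Q(α):Q] = 4.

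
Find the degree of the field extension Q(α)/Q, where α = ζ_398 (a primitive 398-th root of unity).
[Q(α):Q] = 198

The minimal polynomial of ζ_398 over Q is the 398-th cyclotomic polynomial Φ_398(x), which is irreducible over Q and has degree φ(398) = 198. Hence [Q(α):Q] = φ(398) = 198.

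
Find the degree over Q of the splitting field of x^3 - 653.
[K : Q] = 6

The roots of x^3 - 653 are ∛653, ω∛653, ω^2∛653 where ω = e^(2πi/3) is a primitive cube root of unity, so K = Q(∛653, ω). Now [Q(∛653):Q] = 3 (since 653 is not a perfect cube, x^3 - 653 is irreducible) and [Q(ω):Q] = 2. Both 2 and 3 divide [K:Q], and [K:Q] ≤ 3·2 = 6, so [K:Q] = 6. (Equivalently: Q(∛653) ⊂ R but ω ∉ R, so [K : Q(∛653)] = 2.)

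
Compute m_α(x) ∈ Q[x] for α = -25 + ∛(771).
m_α(x) = x^3 + 75x^2 + 1875x + 14854

Set β = α + 25 = ∛(771), so β^3 = 771. Then (α + 25)^3 - 771 = 0, i.e. α is a root of g(x) = (x + 25)^3 - 771 = x^3 + 75x^2 + 1875x + 14854. Since g(x) = h(x + 25) where h(x) = x^3 - 771, and h is irreducible over Q (because 771 is not a perfect cube, so h has no rational root, and a monic cubic with no rational root is irreducible), g is also irreducible (irreducibility is preserved under the substitution x → x + 25). Hence m_α(x) = x^3 + 75x^2 + 1875x + 14854.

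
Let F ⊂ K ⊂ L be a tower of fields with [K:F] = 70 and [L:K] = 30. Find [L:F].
[L:F] = 2100

The tower law says that for any tower of field extensions F ⊂ K ⊂ L with finite degrees, [L:F] = [L:K] · [K:F]. Here this gives [L:F] = 30 · 70 = 2100.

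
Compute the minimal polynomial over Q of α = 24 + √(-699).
m_α(x) = x^2 - 48x + 1275

From α - 24 = √(-699), squaring gives (α - 24)^2 = -699, i.e. α^2 - 48α + 576 = -699, so α^2 - 48α + 1275 = 0. The discriminant of x^2 - 48x + 1275 is (-48)^2 - 4·(1275) = 2304 - 5100 = -2796, and 4·(-699) is not a perfect square in Q since -699 is squarefree and ≠ 1. Hence x^2 - 48x + 1275 is irreducible over Q and is the minimal polynomial of α.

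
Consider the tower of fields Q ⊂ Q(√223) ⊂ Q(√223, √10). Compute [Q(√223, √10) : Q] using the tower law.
[Q(√223, √10) : Q] = 4

[Q(√223):Q] = 2 (min poly x^2 - 223, irreducible since 223 is squarefree > 1). For the top step, suppose √10 ∈ Q(√223), say √10 = c + d√223 with c, d ∈ Q. Squaring: 10 = c^2 + 223d^2 + 2cd√223. Since √223 ∉ Q this forces 2cd = 0. If d = 0 then √10 = c ∈ Q, contradicting 10 squarefree > 1. If c = 0 then 10 = 223d^2, so 223·10 = (223d)^2 is a perfect square in Q — but 223·10 = 2230 is not a perfect square (since 223 and 10 are distinct squarefree integers). Contradiction. Hence √10 ∉ Q(√223), so x^2 - 10 stays irreducible over Q(√223) and [Q(√223, √10) : Q(√223)] = 2. By the tower law, [Q(√223, √10) : Q] = 2 · 2 = 4.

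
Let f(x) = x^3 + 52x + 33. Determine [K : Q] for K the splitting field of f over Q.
[K : Q] = 6

By the rational root test, any rational root of the monic integer polynomial f(x) = x^3 + 52x + 33 must be an integer dividing the constant term 33, i.e. one of ±{1, 3, 11, 33}. Evaluating: f(1) = 86, f(-1) = -20, f(3) = 216, f(-3) = -150, f(11) = 1936, f(-11) = -1870, f(33) = 37686, f(-33) = -37620; none is 0, so f has no rational root and is therefore irreducible over Q (a cubic with no linear factor over a field is irreducible). For an irreducible cubic, the Galois group is A_3 or S_3 according as the discriminant disc(f) = -4a^3 - 27b^2 = -4·(52)^3 - 27·(33)^2 = -591835 is or is not a square in Q. Here disc(f) = -591835 is not a perfect square in Q, so the Galois group of f over Q is not contained in A_3 and must be all of S_3. The splitting field has degree |S_3| = 6 over Q, so [K : Q] = 6.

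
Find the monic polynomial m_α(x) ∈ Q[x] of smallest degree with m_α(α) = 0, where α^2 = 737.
m_α(x) = x^2 - 737

α satisfies α^2 - 737 = 0, so x^2 - 737 annihilates α. Since d = 737 is squarefree and ≠ 1, it is not a perfect square in Q, so x^2 - 737 has no rational root and is therefore irreducible over Q (a degree-2 polynomial over a field is irreducible iff it has no root). Hence m_α(x) = x^2 - 737.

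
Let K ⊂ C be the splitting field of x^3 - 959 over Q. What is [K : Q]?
[K : Q] = 6

The roots of x^3 - 959 are ∛959, ω∛959, ω^2∛959 where ω = e^(2πi/3) is a primitive cube root of unity, so K = Q(∛959, ω). Now [Q(∛959):Q] = 3 (since 959 is not a perfect cube, x^3 - 959 is irreducible) and [Q(ω):Q] = 2. Both 2 and 3 divide [K:Q], and [K:Q] ≤ 3·2 = 6, so [K:Q] = 6. (Equivalently: Q(∛959) ⊂ R but ω ∉ R, so [K : Q(∛959)] = 2.)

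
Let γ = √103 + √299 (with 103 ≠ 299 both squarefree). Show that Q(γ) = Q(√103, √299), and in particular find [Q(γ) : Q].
[Q(γ) : Q] = 4 (equivalently, Q(γ) = Q(√103, √299))

Obviously Q(γ) ⊆ Q(√103, √299), and [Q(√103, √299):Q] = 4 (since 103, 299 are distinct squarefree integers > 1 with 30797 not a perfect square). To show equality we compute the minimal polynomial of γ. From γ = √103 + √299: γ^2 = 103 + 2√(30797) + 299 = 402 + 2√(30797), so γ^2 - 402 = 2√(30797); squaring, (γ^2 - 402)^2 = 4·30797, i.e. γ^4 - 804γ^2 + 161604 - 123188 = 0, i.e. γ^4 - 804γ^2 + 38416 = 0. So γ is a root of x^4 - 804x^2 + 38416. This polynomial is irreducible over Q: it has no rational root (each ±√103 ± √299 is irrational), and any factorization into two quadratics over Q would force √(30797) ∈ Q (pairing opposite roots) or √103, √299 ∈ Q (other pairings), all impossible. Hence [Q(γ):Q] = 4 = [Q(√103, √299):Q], so Q(γ) = Q(√103, √299).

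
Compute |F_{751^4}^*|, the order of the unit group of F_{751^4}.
|F_{751^4}^*| = 318097128000

F_{751^4} has 751^4 = 318097128001 elements; its multiplicative group consists of all nonzero elements, so |F_{751^4}^*| = 318097128001 - 1 = 318097128000. (It is cyclic since any finite subgroup of the multiplicative group of a field is cyclic.)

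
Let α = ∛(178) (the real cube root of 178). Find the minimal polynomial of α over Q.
m_α(x) = x^3 - 178

α satisfies α^3 = 178, so x^3 - 178 annihilates α. By the rational root test, a rational root p/q (in lowest terms) of x^3 - 178 would satisfy p^3 = 178 q^3, forcing q = 1 and p^3 = 178; but 178 is not a perfect cube, contradiction. A monic cubic over Q with no rational root is irreducible (any nontrivial factorization would include a linear factor). Hence x^3 - 178 is the minimal polynomial of α, and in particular [Q(α):Q] = 3.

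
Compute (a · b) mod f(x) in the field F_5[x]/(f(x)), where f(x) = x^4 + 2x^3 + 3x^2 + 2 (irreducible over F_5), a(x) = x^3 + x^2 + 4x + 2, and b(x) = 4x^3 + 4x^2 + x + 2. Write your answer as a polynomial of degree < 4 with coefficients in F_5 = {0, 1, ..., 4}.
a · b ≡ 4x^3 + 4x^2 + 1 (mod f(x))

Multiply in F_5[x]: a(x)·b(x) = (x^3 + x^2 + 4x + 2)·(4x^3 + 4x^2 + x + 2) = 4x^6 + 3x^5 + x^4 + 2x^3 + 4x^2 + 4. This has degree ≥ 4, so divide by f(x) over F_5: 4x^6 + 3x^5 + x^4 + 2x^3 + 4x^2 + 4 = (4x^2 + 4)·(x^4 + 2x^3 + 3x^2 + 2) + (4x^3 + 4x^2 + 1). Hence a·b ≡ 4x^3 + 4x^2 + 1 (mod f). (F_5[x]/(f) is a field with 5^4 = 625 elements since f is irreducible of degree 4.)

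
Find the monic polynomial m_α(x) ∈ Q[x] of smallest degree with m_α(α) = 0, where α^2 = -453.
m_α(x) = x^2 + 453

α satisfies α^2 + 453 = 0, so x^2 + 453 annihilates α. Since d = -453 is squarefree and ≠ 1, it is not a perfect square in Q, so x^2 + 453 has no rational root and is therefore irreducible over Q (a degree-2 polynomial over a field is irreducible iff it has no root). Hence m_α(x) = x^2 + 453.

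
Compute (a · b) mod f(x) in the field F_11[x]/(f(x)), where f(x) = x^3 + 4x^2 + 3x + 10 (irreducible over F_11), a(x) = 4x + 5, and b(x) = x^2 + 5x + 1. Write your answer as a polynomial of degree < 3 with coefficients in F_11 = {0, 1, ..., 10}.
a · b ≡ 9x^2 + 6x + 9 (mod f(x))

Multiply in F_11[x]: a(x)·b(x) = (4x + 5)·(x^2 + 5x + 1) = 4x^3 + 3x^2 + 7x + 5. This has degree ≥ 3, so divide by f(x) over F_11: 4x^3 + 3x^2 + 7x + 5 = (4)·(x^3 + 4x^2 + 3x + 10) + (9x^2 + 6x + 9). Hence a·b ≡ 9x^2 + 6x + 9 (mod f). (F_11[x]/(f) is a field with 11^3 = 1331 elements since f is irreducible of degree 3.)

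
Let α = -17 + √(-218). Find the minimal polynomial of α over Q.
m_α(x) = x^2 + 34x + 507

From α + 17 = √(-218), squaring gives (α + 17)^2 = -218, i.e. α^2 + 34α + 289 = -218, so α^2 + 34α + 507 = 0. The discriminant of x^2 + 34x + 507 is (34)^2 - 4·(507) = 1156 - 2028 = -872, and 4·(-218) is not a perfect square in Q since -218 is squarefree and ≠ 1. Hence x^2 + 34x + 507 is irreducible over Q and is the minimal polynomial of α.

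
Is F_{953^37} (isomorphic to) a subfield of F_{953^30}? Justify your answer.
No: F_{953^37} is not a subfield of F_{953^30}

F_{p^m} embeds in F_{p^n} iff m | n. Here 37 ∤ 30 (since 30 = 0·37 + 30 with remainder 30 ≠ 0), so F_{953^37} is not a subfield of F_{953^30}. Equivalently: if it were, the tower law would give 37 = [F_{953^37}:F_953] dividing [F_{953^30}:F_953] = 30, contradiction.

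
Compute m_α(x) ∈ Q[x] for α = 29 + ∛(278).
m_α(x) = x^3 - 87x^2 + 2523x - 24667

Set β = α - 29 = ∛(278), so β^3 = 278. Then (α - 29)^3 - 278 = 0, i.e. α is a root of g(x) = (x - 29)^3 - 278 = x^3 - 87x^2 + 2523x - 24667. Since g(x) = h(x - 29) where h(x) = x^3 - 278, and h is irreducible over Q (because 278 is not a perfect cube, so h has no rational root, and a monic cubic with no rational root is irreducible), g is also irreducible (irreducibility is preserved under the substitution x → x - 29). Hence m_α(x) = x^3 - 87x^2 + 2523x - 24667.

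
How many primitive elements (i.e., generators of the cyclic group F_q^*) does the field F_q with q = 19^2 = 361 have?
There are φ(360) = 96 primitive elements

F_q^* is cyclic of order q - 1 = 360. A cyclic group of order m has exactly φ(m) generators. Here m = 360 = 2^3 · 3^2 · 5, so the number of primitive elements is φ(360) = 96.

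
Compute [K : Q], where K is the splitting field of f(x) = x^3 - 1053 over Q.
[K : Q] = 6

The roots of x^3 - 1053 are ∛1053, ω∛1053, ω^2∛1053 where ω = e^(2πi/3) is a primitive cube root of unity, so K = Q(∛1053, ω). Now [Q(∛1053):Q] = 3 (since 1053 is not a perfect cube, x^3 - 1053 is irreducible) and [Q(ω):Q] = 2. Both 2 and 3 divide [K:Q], and [K:Q] ≤ 3·2 = 6, so [K:Q] = 6. (Equivalently: Q(∛1053) ⊂ R but ω ∉ R, so [K : Q(∛1053)] = 2.)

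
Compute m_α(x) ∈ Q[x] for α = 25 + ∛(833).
m_α(x) = x^3 - 75x^2 + 1875x - 16458

Set β = α - 25 = ∛(833), so β^3 = 833. Then (α - 25)^3 - 833 = 0, i.e. α is a root of g(x) = (x - 25)^3 - 833 = x^3 - 75x^2 + 1875x - 16458. Since g(x) = h(x - 25) where h(x) = x^3 - 833, and h is irreducible over Q (because 833 is not a perfect cube, so h has no rational root, and a monic cubic with no rational root is irreducible), g is also irreducible (irreducibility is preserved under the substitution x → x - 25). Hence m_α(x) = x^3 - 75x^2 + 1875x - 16458.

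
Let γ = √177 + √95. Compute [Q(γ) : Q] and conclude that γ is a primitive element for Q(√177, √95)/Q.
[Q(γ) : Q] = 4 (equivalently, Q(γ) = Q(√177, √95))

Obviously Q(γ) ⊆ Q(√177, √95), and [Q(√177, √95):Q] = 4 (since 177, 95 are distinct squarefree integers > 1 with 16815 not a perfect square). To show equality we compute the minimal polynomial of γ. From γ = √177 + √95: γ^2 = 177 + 2√(16815) + 95 = 272 + 2√(16815), so γ^2 - 272 = 2√(16815); squaring, (γ^2 - 272)^2 = 4·16815, i.e. γ^4 - 544γ^2 + 73984 - 67260 = 0, i.e. γ^4 - 544γ^2 + 6724 = 0. So γ is a root of x^4 - 544x^2 + 6724. This polynomial is irreducible over Q: it has no rational root (each ±√177 ± √95 is irrational), and any factorization into two quadratics over Q would force √(16815) ∈ Q (pairing opposite roots) or √177, √95 ∈ Q (other pairings), all impossible. Hence [Q(γ):Q] = 4 = [Q(√177, √95):Q], so Q(γ) = Q(√177, √95).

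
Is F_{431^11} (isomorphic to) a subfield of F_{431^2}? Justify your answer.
No: F_{431^11} is not a subfield of F_{431^2}

F_{p^m} embeds in F_{p^n} iff m | n. Here 11 ∤ 2 (since 2 = 0·11 + 2 with remainder 2 ≠ 0), so F_{431^11} is not a subfield of F_{431^2}. Equivalently: if it were, the tower law would give 11 = [F_{431^11}:F_431] dividing [F_{431^2}:F_431] = 2, contradiction.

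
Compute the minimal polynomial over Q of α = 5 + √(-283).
m_α(x) = x^2 - 10x + 308

From α - 5 = √(-283), squaring gives (α - 5)^2 = -283, i.e. α^2 - 10α + 25 = -283, so α^2 - 10α + 308 = 0. The discriminant of x^2 - 10x + 308 is (-10)^2 - 4·(308) = 100 - 1232 = -1132, and 4·(-283) is not a perfect square in Q since -283 is squarefree and ≠ 1. Hence x^2 - 10x + 308 is irreducible over Q and is the minimal polynomial of α.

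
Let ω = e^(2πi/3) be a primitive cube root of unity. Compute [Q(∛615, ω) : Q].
[Q(∛615, ω) : Q] = 6

[Q(∛615):Q] = 3 (min poly x^3 - 615, irreducible since 615 is not a perfect cube). [Q(ω):Q] = 2 (min poly x^2 + x + 1). Since Q(∛615) ⊂ R and ω ∉ R, we have ω ∉ Q(∛615), so x^2 + x + 1 remains irreducible over Q(∛615) and [Q(∛615, ω) : Q(∛615)] = 2. By the tower law, [Q(∛615, ω) : Q] = 3 · 2 = 6. (In fact Q(∛615, ω) is the splitting field of x^3 - 615 over Q.)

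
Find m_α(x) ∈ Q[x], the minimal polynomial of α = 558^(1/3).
m_α(x) = x^3 - 558

α satisfies α^3 = 558, so x^3 - 558 annihilates α. By the rational root test, a rational root p/q (in lowest terms) of x^3 - 558 would satisfy p^3 = 558 q^3, forcing q = 1 and p^3 = 558; but 558 is not a perfect cube, contradiction. A monic cubic over Q with no rational root is irreducible (any nontrivial factorization would include a linear factor). Hence x^3 - 558 is the minimal polynomial of α, and in particular [Q(α):Q] = 3.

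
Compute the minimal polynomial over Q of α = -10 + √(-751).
m_α(x) = x^2 + 20x + 851

From α + 10 = √(-751), squaring gives (α + 10)^2 = -751, i.e. α^2 + 20α + 100 = -751, so α^2 + 20α + 851 = 0. The discriminant of x^2 + 20x + 851 is (20)^2 - 4·(851) = 400 - 3404 = -3004, and 4·(-751) is not a perfect square in Q since -751 is squarefree and ≠ 1. Hence x^2 + 20x + 851 is irreducible over Q and is the minimal polynomial of α.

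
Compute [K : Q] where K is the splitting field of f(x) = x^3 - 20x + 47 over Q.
[K : Q] = 6

By the rational root test, any rational root of the monic integer polynomial f(x) = x^3 - 20x + 47 must be an integer dividing the constant term 47, i.e. one of ±{1, 47}. Evaluating: f(1) = 28, f(-1) = 66, f(47) = 102930, f(-47) = -102836; none is 0, so f has no rational root and is therefore irreducible over Q (a cubic with no linear factor over a field is irreducible). For an irreducible cubic, the Galois group is A_3 or S_3 according as the discriminant disc(f) = -4a^3 - 27b^2 = -4·(-20)^3 - 27·(47)^2 = -27643 is or is not a square in Q. Here disc(f) = -27643 is not a perfect square in Q, so the Galois group of f over Q is not contained in A_3 and must be all of S_3. The splitting field has degree |S_3| = 6 over Q, so [K : Q] = 6.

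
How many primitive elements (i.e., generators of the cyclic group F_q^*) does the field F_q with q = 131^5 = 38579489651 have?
There are φ(38579489650) = 14011200000 primitive elements

F_q^* is cyclic of order q - 1 = 38579489650. A cyclic group of order m has exactly φ(m) generators. Here m = 38579489650 = 2 · 5^2 · 13 · 61 · 973001, so the number of primitive elements is φ(38579489650) = 14011200000.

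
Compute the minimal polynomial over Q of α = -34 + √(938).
m_α(x) = x^2 + 68x + 218

From α + 34 = √(938), squaring gives (α + 34)^2 = 938, i.e. α^2 + 68α + 1156 = 938, so α^2 + 68α + 218 = 0. The discriminant of x^2 + 68x + 218 is (68)^2 - 4·(218) = 4624 - 872 = 3752, and 4·(938) is not a perfect square in Q since 938 is squarefree and ≠ 1. Hence x^2 + 68x + 218 is irreducible over Q and is the minimal polynomial of α.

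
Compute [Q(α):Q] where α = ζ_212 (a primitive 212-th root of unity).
[Q(α):Q] = 104

The minimal polynomial of ζ_212 over Q is the 212-th cyclotomic polynomial Φ_212(x), which is irreducible over Q and has degree φ(212) = 104. Hence [Q(α):Q] = φ(212) = 104.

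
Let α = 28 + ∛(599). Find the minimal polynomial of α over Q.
m_α(x) = x^3 - 84x^2 + 2352x - 22551

Set β = α - 28 = ∛(599), so β^3 = 599. Then (α - 28)^3 - 599 = 0, i.e. α is a root of g(x) = (x - 28)^3 - 599 = x^3 - 84x^2 + 2352x - 22551. Since g(x) = h(x - 28) where h(x) = x^3 - 599, and h is irreducible over Q (because 599 is not a perfect cube, so h has no rational root, and a monic cubic with no rational root is irreducible), g is also irreducible (irreducibility is preserved under the substitution x → x - 28). Hence m_α(x) = x^3 - 84x^2 + 2352x - 22551.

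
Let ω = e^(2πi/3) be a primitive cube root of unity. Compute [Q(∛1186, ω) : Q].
[Q(∛1186, ω) : Q] = 6

[Q(∛1186):Q] = 3 (min poly x^3 - 1186, irreducible since 1186 is not a perfect cube). [Q(ω):Q] = 2 (min poly x^2 + x + 1). Since Q(∛1186) ⊂ R and ω ∉ R, we have ω ∉ Q(∛1186), so x^2 + x + 1 remains irreducible over Q(∛1186) and [Q(∛1186, ω) : Q(∛1186)] = 2. By the tower law, [Q(∛1186, ω) : Q] = 3 · 2 = 6. (In fact Q(∛1186, ω) is the splitting field of x^3 - 1186 over Q.)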